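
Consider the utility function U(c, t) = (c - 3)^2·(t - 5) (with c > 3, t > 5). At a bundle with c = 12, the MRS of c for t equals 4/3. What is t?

t = 11

MU_c = 2·(c−3)·(t−5), MU_t = (c−3)^2.
MRS = (2/1)·(t−5)/(c−3).
Substitute c = 12: MRS = (t − 5)/4.5. Setting this equal to 4/3 gives t − 5 = (4/3)·4.5 = 6, so t = 11.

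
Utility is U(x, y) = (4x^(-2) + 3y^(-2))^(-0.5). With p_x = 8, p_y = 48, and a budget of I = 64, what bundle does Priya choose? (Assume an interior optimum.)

x* = 2, y* = 1

For CES with ρ = -2, MRS = (4/3)·(y/x)^3.
Tangency: set MRS = p_x/p_y = 8/48 = 1/6.
So (y/x)^3 = 0.125; taking the cube root, y/x = 0.5, i.e. y = 0.5·x.
Substitute into the budget 8·x + 48·y = 64: 32·x = 64, so x* = 2 and y* = 0.5·2 = 1.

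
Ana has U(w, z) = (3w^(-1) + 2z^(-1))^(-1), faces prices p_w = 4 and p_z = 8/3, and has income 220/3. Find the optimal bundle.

For CES with ρ = -1, MRS = (3/2)·(z/w)^2.
Tangency: set MRS = p_w/p_z = 4/(8/3) = 1.5.
So (z/w)^2 = 1; taking the square root, z/w = 1, i.e. z = w.
Substitute into the budget 4·w + (8/3)·z = 220/3: (20/3)·w = 220/3, so w* = 11 and z* = 11.

w* = 11, z* = 11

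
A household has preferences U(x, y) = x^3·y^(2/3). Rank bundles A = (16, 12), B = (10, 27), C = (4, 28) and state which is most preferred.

Evaluate utility at each bundle:
U(A) = 21469.114.
U(B) = 9000.000.
U(C) = 590.136.
Highest utility is A, so A ≻ B ≻ C.

Bundle A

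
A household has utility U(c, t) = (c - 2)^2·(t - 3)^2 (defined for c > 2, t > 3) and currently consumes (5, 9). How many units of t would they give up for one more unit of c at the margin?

MRS = 2

MU_c = 2·(c−2)·(t−3)^2, MU_t = 2·(c−2)^2·(t−3).
MRS = (t−3)/(c−2).
At (5, 9): MRS = 2.
The indifference curve has slope −2 at this bundle.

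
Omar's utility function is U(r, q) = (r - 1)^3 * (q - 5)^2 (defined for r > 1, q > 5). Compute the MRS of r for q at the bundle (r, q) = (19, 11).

MU_r = 3·(r−1)^2·(q−5)^2, MU_q = 2·(r−1)^3·(q−5).
MRS = (3/2)·(q−5)/(r−1).
At (19, 11): MRS = 0.5.
The indifference curve has slope −0.5 at this bundle.

MRS = 0.5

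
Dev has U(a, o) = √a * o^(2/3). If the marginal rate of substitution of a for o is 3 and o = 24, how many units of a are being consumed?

a = 6

MU_a = 0.5·a^(-0.5)·o^(2/3) and MU_o = 2/3·√a·o^(-1/3).
MRS = MU_a/MU_o = (0.75)·o/a.
Substitute o = 24: MRS = 18/a. Setting 18/a = 3 gives a = 18/3 = 6.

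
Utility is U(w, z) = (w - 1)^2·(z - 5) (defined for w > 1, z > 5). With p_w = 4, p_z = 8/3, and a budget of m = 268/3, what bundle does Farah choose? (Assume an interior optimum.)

MU_w = 2·(w−1)·(z−5), MU_z = (w−1)^2.
MRS = (2/1)·(z−5)/(w−1).
Tangency: set MRS = p_w/p_z = 4/(8/3) = 1.5.
So (2/1)·(z − 5)/(w − 1) = 1.5, i.e. (z − 5) = 0.75·(w − 1).
Rewrite the budget in excess-of-subsistence terms: 4·(w − 1) + (8/3)·(z − 5) = 268/3 − 4·1 − (8/3)·5 = 72.
Substituting, 6·(w − 1) = 72, so w − 1 = 12 and w* = 13.
Then z − 5 = 0.75·12 = 9, so z* = 14.

w* = 13, z* = 14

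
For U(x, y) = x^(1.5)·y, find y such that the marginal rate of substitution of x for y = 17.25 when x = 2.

y = 23

MU_x = 1.5·√x·y and MU_y = x^(1.5).
MRS = MU_x/MU_y = (1.5)·y/x.
Substitute x = 2: MRS = y/(4/3). Setting y/(4/3) = 17.25 gives y = 17.25·(4/3) = 23.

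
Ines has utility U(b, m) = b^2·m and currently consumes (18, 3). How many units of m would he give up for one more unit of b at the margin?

MU_b = 2·b·m and MU_m = b^2.
MRS = MU_b/MU_m = (2/1)·m/b.
At (18, 3): MRS = 1/3.
That is, one extra unit of b is worth 1/3 units of m at the margin.

MRS = 1/3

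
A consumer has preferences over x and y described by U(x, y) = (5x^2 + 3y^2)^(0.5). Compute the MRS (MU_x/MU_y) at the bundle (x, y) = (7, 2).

MRS = 35/6

For CES with ρ = 2, MRS = (5/3)·(y/x)^(-1).
At (7, 2): MRS = 35/6.
That is, one extra unit of x is worth 35/6 units of y at the margin.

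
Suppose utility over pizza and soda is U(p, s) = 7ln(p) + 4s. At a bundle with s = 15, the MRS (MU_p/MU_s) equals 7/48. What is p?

MU_p = 7/p, MU_s = 4.
MRS = 7/p ÷ 4.
MRS depends only on p: 1.75/p = 7/48 ⇒ p = 1.75/(7/48) = 12.

p = 12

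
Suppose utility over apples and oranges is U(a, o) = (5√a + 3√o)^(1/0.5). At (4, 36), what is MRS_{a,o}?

MRS = 5

For CES with ρ = 0.5, MRS = (5/3)·√(o/a).
At (4, 36): MRS = 5.
That is, one extra unit of a is worth 5 units of o at the margin.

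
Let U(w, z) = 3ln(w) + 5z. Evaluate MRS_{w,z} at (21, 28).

MRS = 1/35

MU_w = 3/w, MU_z = 5.
MRS = 3/w ÷ 5.
At (21, 28): MRS = 1/35.
The indifference curve has slope −1/35 at this bundle.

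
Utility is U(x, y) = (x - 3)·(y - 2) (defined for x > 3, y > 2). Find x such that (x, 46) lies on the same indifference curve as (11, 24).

U(11, 24) = 176.
Set U(x, 46) = 176 and solve.
With y = 46: (46 − 2) = 44, so (x − 3) = 176/44 = 4.
So x = 3 + 4 = 7.
Check: U(7, 46) = 176.

x = 7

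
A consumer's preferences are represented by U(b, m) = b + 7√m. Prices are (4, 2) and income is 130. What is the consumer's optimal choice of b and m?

b* = 8, m* = 49

MU_b = 1, MU_m = 7/(2√m).
MRS = 1 ÷ (7/(2√m)).
Tangency: set MRS = p_b/p_m = 4/2 = 2.
MRS depends only on m: (2/7)·√m = 2 ⇒ √m = 2/(2/7) = 7 ⇒ m* = 49.
From the budget, 4·b = 130 − 2·49 = 32, so b* = 8.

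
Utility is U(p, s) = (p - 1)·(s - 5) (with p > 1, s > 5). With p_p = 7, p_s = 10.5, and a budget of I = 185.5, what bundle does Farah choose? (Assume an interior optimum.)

MU_p = (s−5), MU_s = (p−1).
MRS = (s−5)/(p−1).
Tangency: set MRS = p_p/p_s = 7/10.5 = 2/3.
So (s − 5)/(p − 1) = 2/3, i.e. (s − 5) = (2/3)·(p − 1).
Rewrite the budget in excess-of-subsistence terms: 7·(p − 1) + 10.5·(s − 5) = 185.5 − 7·1 − 10.5·5 = 126.
Substituting, 14·(p − 1) = 126, so p − 1 = 9 and p* = 10.
Then s − 5 = (2/3)·9 = 6, so s* = 11.

p* = 10, s* = 11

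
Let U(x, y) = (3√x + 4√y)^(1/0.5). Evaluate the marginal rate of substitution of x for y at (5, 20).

MRS = 1.5

For CES with ρ = 0.5, MRS = (3/4)·√(y/x).
At (5, 20): MRS = 1.5.
The indifference curve has slope −1.5 at this bundle.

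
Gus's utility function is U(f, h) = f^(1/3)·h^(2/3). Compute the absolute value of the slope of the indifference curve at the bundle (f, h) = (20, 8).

MU_f = 1/3·f^(-2/3)·h^(2/3) and MU_h = 2/3·f^(1/3)·h^(-1/3).
MRS = MU_f/MU_h = (0.5)·h/f.
At (20, 8): MRS = 0.2.
So at (20, 8) the consumer would give up 0.2 units of h for one more unit of f.

MRS = 0.2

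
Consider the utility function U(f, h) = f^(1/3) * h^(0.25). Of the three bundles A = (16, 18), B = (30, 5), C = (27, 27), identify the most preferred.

Evaluate utility at each bundle:
U(A) = 5.190.
U(B) = 4.646.
U(C) = 6.839.
Highest utility is C, so C ≻ A ≻ B.

Bundle C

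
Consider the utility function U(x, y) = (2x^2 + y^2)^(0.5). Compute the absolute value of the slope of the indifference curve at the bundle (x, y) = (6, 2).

MRS = 6

For CES with ρ = 2, MRS = (2/1)·(y/x)^(-1).
At (6, 2): MRS = 6.
That is, one extra unit of x is worth 6 units of y at the margin.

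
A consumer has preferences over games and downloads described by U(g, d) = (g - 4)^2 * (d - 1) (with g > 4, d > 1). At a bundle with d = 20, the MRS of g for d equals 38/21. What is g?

g = 25

MU_g = 2·(g−4)·(d−1), MU_d = (g−4)^2.
MRS = (2/1)·(d−1)/(g−4).
Substitute d = 20: MRS = 38/(g − 4). Setting this equal to 38/21 gives g − 4 = 38/(38/21) = 21, so g = 25.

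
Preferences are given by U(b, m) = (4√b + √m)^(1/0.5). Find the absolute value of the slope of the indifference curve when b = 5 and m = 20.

MRS = 8

For CES with ρ = 0.5, MRS = (4/1)·√(m/b).
At (5, 20): MRS = 8.
So at (5, 20) the consumer would give up 8 units of m for one more unit of b.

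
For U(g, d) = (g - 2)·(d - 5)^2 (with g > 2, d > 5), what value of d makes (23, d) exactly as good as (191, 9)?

U(191, 9) = 3024.
Set U(23, d) = 3024 and solve.
With g = 23: (23 − 2) = 21, so (d − 5)^2 = 3024/21 = 144.
Taking the square root (with d > 5): d − 5 = 12, so d = 17.
Check: U(23, 17) = 3024.

d = 17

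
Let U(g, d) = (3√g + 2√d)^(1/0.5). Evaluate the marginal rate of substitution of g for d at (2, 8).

For CES with ρ = 0.5, MRS = (3/2)·√(d/g).
At (2, 8): MRS = 3.
The indifference curve has slope −3 at this bundle.

MRS = 3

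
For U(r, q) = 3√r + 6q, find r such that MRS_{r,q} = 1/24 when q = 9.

r = 36

MU_r = 3/(2√r), MU_q = 6.
MRS = 3/(2√r) ÷ 6.
MRS depends only on r: 0.25/√r = 1/24 ⇒ √r = 0.25/(1/24) = 6 ⇒ r = 36.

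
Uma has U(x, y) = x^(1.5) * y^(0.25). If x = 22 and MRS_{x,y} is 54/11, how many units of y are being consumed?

y = 18

MU_x = 1.5·√x·y^(0.25) and MU_y = 0.25·x^(1.5)·y^(-0.75).
MRS = MU_x/MU_y = (6)·y/x.
Substitute x = 22: MRS = y/(11/3). Setting y/(11/3) = 54/11 gives y = (54/11)·(11/3) = 18.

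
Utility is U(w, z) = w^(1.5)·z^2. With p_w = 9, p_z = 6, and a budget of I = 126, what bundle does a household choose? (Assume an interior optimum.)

MU_w = 1.5·√w·z^2 and MU_z = 2·w^(1.5)·z.
MRS = MU_w/MU_z = (0.75)·z/w.
Tangency: set MRS = p_w/p_z = 9/6 = 1.5.
So (0.75)·z/w = 1.5, i.e. z = 2·w.
Substitute into the budget 9·w + 6·z = 126: 21·w = 126, so w* = 6.
Then z* = 2·6 = 12.

w* = 6, z* = 12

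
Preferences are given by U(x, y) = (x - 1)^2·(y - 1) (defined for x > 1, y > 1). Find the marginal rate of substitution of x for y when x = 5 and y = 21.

MU_x = 2·(x−1)·(y−1), MU_y = (x−1)^2.
MRS = (2/1)·(y−1)/(x−1).
At (5, 21): MRS = 10.
So at (5, 21) the consumer would give up 10 units of y for one more unit of x.

MRS = 10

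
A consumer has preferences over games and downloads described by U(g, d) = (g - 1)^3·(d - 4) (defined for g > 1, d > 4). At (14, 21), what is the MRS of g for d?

MU_g = 3·(g−1)^2·(d−4), MU_d = (g−1)^3.
MRS = (3/1)·(d−4)/(g−1).
At (14, 21): MRS = 51/13.
That is, one extra unit of g is worth 51/13 units of d at the margin.

MRS = 51/13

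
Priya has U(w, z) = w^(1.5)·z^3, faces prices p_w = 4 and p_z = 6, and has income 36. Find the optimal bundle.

MU_w = 1.5·√w·z^3 and MU_z = 3·w^(1.5)·z^2.
MRS = MU_w/MU_z = (0.5)·z/w.
Tangency: set MRS = p_w/p_z = 4/6 = 2/3.
So (0.5)·z/w = 2/3, i.e. z = (4/3)·w.
Substitute into the budget 4·w + 6·z = 36: 12·w = 36, so w* = 3.
Then z* = (4/3)·3 = 4.

w* = 3, z* = 4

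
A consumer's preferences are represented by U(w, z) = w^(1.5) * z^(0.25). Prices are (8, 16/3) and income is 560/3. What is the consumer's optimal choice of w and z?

MU_w = 1.5·√w·z^(0.25) and MU_z = 0.25·w^(1.5)·z^(-0.75).
MRS = MU_w/MU_z = (6)·z/w.
Tangency: set MRS = p_w/p_z = 8/(16/3) = 1.5.
So (6)·z/w = 1.5, i.e. z = 0.25·w.
Substitute into the budget 8·w + (16/3)·z = 560/3: (28/3)·w = 560/3, so w* = 20.
Then z* = 0.25·20 = 5.

w* = 20, z* = 5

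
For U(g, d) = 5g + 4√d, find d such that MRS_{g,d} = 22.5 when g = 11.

MU_g = 5, MU_d = 4/(2√d).
MRS = 5 ÷ (4/(2√d)).
MRS depends only on d: 2.5·√d = 22.5 ⇒ √d = 22.5/2.5 = 9 ⇒ d = 81.

d = 81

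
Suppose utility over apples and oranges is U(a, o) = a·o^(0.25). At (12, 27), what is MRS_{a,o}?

MRS = 9

MU_a = o^(0.25) and MU_o = 0.25·a·o^(-0.75).
MRS = MU_a/MU_o = (4)·o/a.
At (12, 27): MRS = 9.
That is, one extra unit of a is worth 9 units of o at the margin.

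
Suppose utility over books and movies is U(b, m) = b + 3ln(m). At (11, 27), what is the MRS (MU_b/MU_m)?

MRS = 9

MU_b = 1, MU_m = 3/m.
MRS = 1 ÷ (3/m).
At (11, 27): MRS = 9.
So at (11, 27) the consumer would give up 9 units of m for one more unit of b.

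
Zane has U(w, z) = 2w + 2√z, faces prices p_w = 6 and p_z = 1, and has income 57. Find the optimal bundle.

w* = 8, z* = 9

MU_w = 2, MU_z = 2/(2√z).
MRS = 2 ÷ (2/(2√z)).
Tangency: set MRS = p_w/p_z = 6/1 = 6.
MRS depends only on z: 2·√z = 6 ⇒ √z = 6/2 = 3 ⇒ z* = 9.
From the budget, 6·w = 57 − 1·9 = 48, so w* = 8.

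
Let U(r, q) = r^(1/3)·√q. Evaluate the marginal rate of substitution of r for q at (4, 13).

MU_r = 1/3·r^(-2/3)·√q and MU_q = 0.5·r^(1/3)·q^(-0.5).
MRS = MU_r/MU_q = (2/3)·q/r.
At (4, 13): MRS = 13/6.
So at (4, 13) the consumer would give up 13/6 units of q for one more unit of r.

MRS = 13/6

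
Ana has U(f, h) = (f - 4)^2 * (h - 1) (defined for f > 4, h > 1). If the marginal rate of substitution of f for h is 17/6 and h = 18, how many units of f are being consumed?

MU_f = 2·(f−4)·(h−1), MU_h = (f−4)^2.
MRS = (2/1)·(h−1)/(f−4).
Substitute h = 18: MRS = 34/(f − 4). Setting this equal to 17/6 gives f − 4 = 34/(17/6) = 12, so f = 16.

f = 16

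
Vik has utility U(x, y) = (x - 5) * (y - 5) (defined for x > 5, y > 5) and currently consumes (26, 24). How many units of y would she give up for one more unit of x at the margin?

MU_x = (y−5), MU_y = (x−5).
MRS = (y−5)/(x−5).
At (26, 24): MRS = 19/21.
The indifference curve has slope −19/21 at this bundle.

MRS = 19/21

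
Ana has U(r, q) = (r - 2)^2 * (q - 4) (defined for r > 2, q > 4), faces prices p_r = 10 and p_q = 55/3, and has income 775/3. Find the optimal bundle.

r* = 13, q* = 7

MU_r = 2·(r−2)·(q−4), MU_q = (r−2)^2.
MRS = (2/1)·(q−4)/(r−2).
Tangency: set MRS = p_r/p_q = 10/(55/3) = 6/11.
So (2/1)·(q − 4)/(r − 2) = 6/11, i.e. (q − 4) = (3/11)·(r − 2).
Rewrite the budget in excess-of-subsistence terms: 10·(r − 2) + (55/3)·(q − 4) = 775/3 − 10·2 − (55/3)·4 = 165.
Substituting, 15·(r − 2) = 165, so r − 2 = 11 and r* = 13.
Then q − 4 = (3/11)·11 = 3, so q* = 7.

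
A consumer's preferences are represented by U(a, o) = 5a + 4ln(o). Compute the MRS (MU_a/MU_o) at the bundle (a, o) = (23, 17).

MRS = 21.25

MU_a = 5, MU_o = 4/o.
MRS = 5 ÷ (4/o).
At (23, 17): MRS = 21.25.
So at (23, 17) the consumer would give up 21.25 units of o for one more unit of a.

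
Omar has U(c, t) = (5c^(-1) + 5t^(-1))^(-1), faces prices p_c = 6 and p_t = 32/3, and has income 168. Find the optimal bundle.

c* = 12, t* = 9

For CES with ρ = -1, MRS = (t/c)^2.
Tangency: set MRS = p_c/p_t = 6/(32/3) = 9/16.
So (t/c)^2 = 9/16; taking the square root, t/c = 0.75, i.e. t = 0.75·c.
Substitute into the budget 6·c + (32/3)·t = 168: 14·c = 168, so c* = 12 and t* = 0.75·12 = 9.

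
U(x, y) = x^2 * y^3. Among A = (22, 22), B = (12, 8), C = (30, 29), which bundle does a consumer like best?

Evaluate utility at each bundle:
U(A) = 5153632.
U(B) = 73728.
U(C) = 21950100.
Highest utility is C, so C ≻ A ≻ B.

Bundle C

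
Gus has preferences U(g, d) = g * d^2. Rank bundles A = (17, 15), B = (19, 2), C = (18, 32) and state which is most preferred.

Evaluate utility at each bundle:
U(A) = 3825.
U(B) = 76.
U(C) = 18432.
Highest utility is C, so C ≻ A ≻ B.

Bundle C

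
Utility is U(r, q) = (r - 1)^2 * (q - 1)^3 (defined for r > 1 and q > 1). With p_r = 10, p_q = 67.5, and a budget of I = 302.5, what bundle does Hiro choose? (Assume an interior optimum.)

MU_r = 2·(r−1)·(q−1)^3, MU_q = 3·(r−1)^2·(q−1)^2.
MRS = (2/3)·(q−1)/(r−1).
Tangency: set MRS = p_r/p_q = 10/67.5 = 4/27.
So (2/3)·(q − 1)/(r − 1) = 4/27, i.e. (q − 1) = (2/9)·(r − 1).
Rewrite the budget in excess-of-subsistence terms: 10·(r − 1) + 67.5·(q − 1) = 302.5 − 10·1 − 67.5·1 = 225.
Substituting, 25·(r − 1) = 225, so r − 1 = 9 and r* = 10.
Then q − 1 = (2/9)·9 = 2, so q* = 3.

r* = 10, q* = 3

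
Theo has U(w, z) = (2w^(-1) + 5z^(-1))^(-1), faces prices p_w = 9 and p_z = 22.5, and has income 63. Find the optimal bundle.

w* = 2, z* = 2

For CES with ρ = -1, MRS = (2/5)·(z/w)^2.
Tangency: set MRS = p_w/p_z = 9/22.5 = 0.4.
So (z/w)^2 = 1; taking the square root, z/w = 1, i.e. z = w.
Substitute into the budget 9·w + 22.5·z = 63: 31.5·w = 63, so w* = 2 and z* = 2.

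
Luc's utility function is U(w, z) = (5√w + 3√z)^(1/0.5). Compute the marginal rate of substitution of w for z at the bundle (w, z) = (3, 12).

MRS = 10/3

For CES with ρ = 0.5, MRS = (5/3)·√(z/w).
At (3, 12): MRS = 10/3.
That is, one extra unit of w is worth 10/3 units of z at the margin.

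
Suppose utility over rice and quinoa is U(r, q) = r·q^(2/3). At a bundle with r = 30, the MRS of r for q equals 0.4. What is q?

MU_r = q^(2/3) and MU_q = 2/3·r·q^(-1/3).
MRS = MU_r/MU_q = (1.5)·q/r.
Substitute r = 30: MRS = q/20. Setting q/20 = 0.4 gives q = 0.4·20 = 8.

q = 8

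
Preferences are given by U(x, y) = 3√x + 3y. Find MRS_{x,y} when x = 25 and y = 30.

MRS = 0.1

MU_x = 3/(2√x), MU_y = 3.
MRS = 3/(2√x) ÷ 3.
At (25, 30): MRS = 0.1.
So at (25, 30) the consumer would give up 0.1 units of y for one more unit of x.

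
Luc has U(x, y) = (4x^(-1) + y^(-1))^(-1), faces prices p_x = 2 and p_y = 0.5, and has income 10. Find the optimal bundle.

For CES with ρ = -1, MRS = (4/1)·(y/x)^2.
Tangency: set MRS = p_x/p_y = 2/0.5 = 4.
So (y/x)^2 = 1; taking the square root, y/x = 1, i.e. y = x.
Substitute into the budget 2·x + 0.5·y = 10: 2.5·x = 10, so x* = 4 and y* = 4.

x* = 4, y* = 4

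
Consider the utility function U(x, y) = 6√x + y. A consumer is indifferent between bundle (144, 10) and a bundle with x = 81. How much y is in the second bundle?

U(144, 10) = 82.
Set U(81, y) = 82 and solve.
With x = 81: √81 = 9, so y = 82 − 6·9 = 28.
Check: U(81, 28) = 82.

y = 28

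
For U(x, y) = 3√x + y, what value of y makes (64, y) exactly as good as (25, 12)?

y = 3

U(25, 12) = 27.
Set U(64, y) = 27 and solve.
With x = 64: √64 = 8, so y = 27 − 3·8 = 3.
Check: U(64, 3) = 27.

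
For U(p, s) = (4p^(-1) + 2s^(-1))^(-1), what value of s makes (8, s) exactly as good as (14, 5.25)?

U depends on (p, s) only through S = 4p^(-1) + 2s^(-1), so equal utility means equal S. At (14, 5.25): S = 2/3.
With p = 8: 4·8^(-1) = 0.5, so 2s^(-1) = 2/3 − 0.5 = 1/6, i.e. s^(-1) = 1/12.
Hence s = 1/(1/12) = 12.
Check: U(8, 12) = 1.5.

s = 12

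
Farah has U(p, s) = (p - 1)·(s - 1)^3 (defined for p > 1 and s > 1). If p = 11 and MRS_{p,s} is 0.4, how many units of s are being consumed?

s = 13

MU_p = (s−1)^3, MU_s = 3·(p−1)·(s−1)^2.
MRS = (1/3)·(s−1)/(p−1).
Substitute p = 11: MRS = (s − 1)/30. Setting this equal to 0.4 gives s − 1 = 0.4·30 = 12, so s = 13.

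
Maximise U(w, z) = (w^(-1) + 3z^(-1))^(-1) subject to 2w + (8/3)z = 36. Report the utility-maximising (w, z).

For CES with ρ = -1, MRS = (1/3)·(z/w)^2.
Tangency: set MRS = p_w/p_z = 2/(8/3) = 0.75.
So (z/w)^2 = 2.25; taking the square root, z/w = 1.5, i.e. z = 1.5·w.
Substitute into the budget 2·w + (8/3)·z = 36: 6·w = 36, so w* = 6 and z* = 1.5·6 = 9.

w* = 6, z* = 9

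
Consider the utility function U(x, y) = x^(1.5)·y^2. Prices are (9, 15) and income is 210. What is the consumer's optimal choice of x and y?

MU_x = 1.5·√x·y^2 and MU_y = 2·x^(1.5)·y.
MRS = MU_x/MU_y = (0.75)·y/x.
Tangency: set MRS = p_x/p_y = 9/15 = 0.6.
So (0.75)·y/x = 0.6, i.e. y = 0.8·x.
Substitute into the budget 9·x + 15·y = 210: 21·x = 210, so x* = 10.
Then y* = 0.8·10 = 8.

x* = 10, y* = 8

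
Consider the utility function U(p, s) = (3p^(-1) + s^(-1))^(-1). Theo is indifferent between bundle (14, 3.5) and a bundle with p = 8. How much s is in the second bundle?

U depends on (p, s) only through S = 3p^(-1) + s^(-1), so equal utility means equal S. At (14, 3.5): S = 0.5.
With p = 8: 3·8^(-1) = 0.375, so s^(-1) = 0.5 − 0.375 = 0.125.
Hence s = 1/0.125 = 8.
Check: U(8, 8) = 2.

s = 8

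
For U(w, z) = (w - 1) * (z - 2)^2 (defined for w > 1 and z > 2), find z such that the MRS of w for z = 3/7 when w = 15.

z = 14

MU_w = (z−2)^2, MU_z = 2·(w−1)·(z−2).
MRS = (1/2)·(z−2)/(w−1).
Substitute w = 15: MRS = (z − 2)/28. Setting this equal to 3/7 gives z − 2 = (3/7)·28 = 12, so z = 14.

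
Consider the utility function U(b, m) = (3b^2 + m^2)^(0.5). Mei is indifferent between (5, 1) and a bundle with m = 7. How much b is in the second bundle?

b = 3

U depends on (b, m) only through S = 3b^2 + m^2, so equal utility means equal S. At (5, 1): S = 76.
With m = 7: 7^2 = 49, so 3b^2 = 76 − 49 = 27, i.e. b^2 = 9.
Hence b = √9 = 3.
Check: U(3, 7) = 8.7178.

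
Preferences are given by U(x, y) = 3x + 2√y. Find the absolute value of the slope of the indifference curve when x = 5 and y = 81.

MU_x = 3, MU_y = 2/(2√y).
MRS = 3 ÷ (2/(2√y)).
At (5, 81): MRS = 27.
So at (5, 81) the consumer would give up 27 units of y for one more unit of x.

MRS = 27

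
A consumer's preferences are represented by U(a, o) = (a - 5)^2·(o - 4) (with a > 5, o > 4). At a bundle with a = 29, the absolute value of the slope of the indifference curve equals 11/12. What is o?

MU_a = 2·(a−5)·(o−4), MU_o = (a−5)^2.
MRS = (2/1)·(o−4)/(a−5).
Substitute a = 29: MRS = (o − 4)/12. Setting this equal to 11/12 gives o − 4 = (11/12)·12 = 11, so o = 15.

o = 15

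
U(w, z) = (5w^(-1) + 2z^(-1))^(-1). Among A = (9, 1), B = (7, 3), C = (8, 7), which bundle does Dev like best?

Evaluate utility at each bundle:
U(A) = 0.391.
U(B) = 0.724.
U(C) = 1.098.
Highest utility is C, so C ≻ B ≻ A.

Bundle C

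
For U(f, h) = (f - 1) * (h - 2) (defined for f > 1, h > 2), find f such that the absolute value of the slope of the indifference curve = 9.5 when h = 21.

MU_f = (h−2), MU_h = (f−1).
MRS = (h−2)/(f−1).
Substitute h = 21: MRS = 19/(f − 1). Setting this equal to 9.5 gives f − 1 = 19/9.5 = 2, so f = 3.

f = 3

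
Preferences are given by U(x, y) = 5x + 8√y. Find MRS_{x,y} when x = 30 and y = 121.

MU_x = 5, MU_y = 8/(2√y).
MRS = 5 ÷ (8/(2√y)).
At (30, 121): MRS = 13.75.
The indifference curve has slope −13.75 at this bundle.

MRS = 13.75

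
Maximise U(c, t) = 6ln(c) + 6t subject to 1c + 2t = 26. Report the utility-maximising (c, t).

MU_c = 6/c, MU_t = 6.
MRS = 6/c ÷ 6.
Tangency: set MRS = p_c/p_t = 1/2 = 0.5.
MRS depends only on c: 1/c = 0.5 ⇒ c* = 1/0.5 = 2.
From the budget, 2·t = 26 − 1·2 = 24, so t* = 12.

c* = 2, t* = 12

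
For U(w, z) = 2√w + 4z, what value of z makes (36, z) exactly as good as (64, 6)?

z = 7

U(64, 6) = 40.
Set U(36, z) = 40 and solve.
With w = 36: √36 = 6, so 4z = 40 − 2·6 = 28 and z = 7.
Check: U(36, 7) = 40.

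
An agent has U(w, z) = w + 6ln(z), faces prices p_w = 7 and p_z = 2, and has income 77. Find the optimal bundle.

w* = 5, z* = 21

MU_w = 1, MU_z = 6/z.
MRS = 1 ÷ (6/z).
Tangency: set MRS = p_w/p_z = 7/2 = 3.5.
MRS depends only on z: (1/6)·z = 3.5 ⇒ z* = 3.5/(1/6) = 21.
From the budget, 7·w = 77 − 2·21 = 35, so w* = 5.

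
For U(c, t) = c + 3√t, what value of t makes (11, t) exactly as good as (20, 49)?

t = 100

U(20, 49) = 41.
Set U(11, t) = 41 and solve.
With c = 11: 3√t = 41 − 11 = 30, so √t = 10 and t = 100.
Check: U(11, 100) = 41.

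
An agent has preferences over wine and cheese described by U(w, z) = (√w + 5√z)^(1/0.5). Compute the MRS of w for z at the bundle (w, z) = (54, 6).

For CES with ρ = 0.5, MRS = (1/5)·√(z/w).
At (54, 6): MRS = 1/15.
So at (54, 6) the consumer would give up 1/15 units of z for one more unit of w.

MRS = 1/15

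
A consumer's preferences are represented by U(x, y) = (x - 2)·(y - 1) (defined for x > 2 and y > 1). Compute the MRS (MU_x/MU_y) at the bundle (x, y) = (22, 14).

MRS = 0.65

MU_x = (y−1), MU_y = (x−2).
MRS = (y−1)/(x−2).
At (22, 14): MRS = 0.65.
So at (22, 14) the consumer would give up 0.65 units of y for one more unit of x.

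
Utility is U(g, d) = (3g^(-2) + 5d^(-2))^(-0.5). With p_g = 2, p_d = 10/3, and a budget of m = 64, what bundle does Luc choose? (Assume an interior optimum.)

For CES with ρ = -2, MRS = (3/5)·(d/g)^3.
Tangency: set MRS = p_g/p_d = 2/(10/3) = 0.6.
So (d/g)^3 = 1; taking the cube root, d/g = 1, i.e. d = g.
Substitute into the budget 2·g + (10/3)·d = 64: (16/3)·g = 64, so g* = 12 and d* = 12.

g* = 12, d* = 12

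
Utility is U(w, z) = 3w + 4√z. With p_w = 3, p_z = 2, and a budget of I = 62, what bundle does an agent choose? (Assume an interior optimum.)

w* = 20, z* = 1

MU_w = 3, MU_z = 4/(2√z).
MRS = 3 ÷ (4/(2√z)).
Tangency: set MRS = p_w/p_z = 3/2 = 1.5.
MRS depends only on z: 1.5·√z = 1.5 ⇒ √z = 1.5/1.5 = 1 ⇒ z* = 1.
From the budget, 3·w = 62 − 2·1 = 60, so w* = 20.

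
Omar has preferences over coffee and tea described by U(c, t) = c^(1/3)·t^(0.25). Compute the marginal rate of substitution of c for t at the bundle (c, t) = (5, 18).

MRS = 4.8

MU_c = 1/3·c^(-2/3)·t^(0.25) and MU_t = 0.25·c^(1/3)·t^(-0.75).
MRS = MU_c/MU_t = (4/3)·t/c.
At (5, 18): MRS = 4.8.
So at (5, 18) the consumer would give up 4.8 units of t for one more unit of c.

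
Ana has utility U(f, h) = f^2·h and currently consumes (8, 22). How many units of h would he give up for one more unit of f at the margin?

MU_f = 2·f·h and MU_h = f^2.
MRS = MU_f/MU_h = (2/1)·h/f.
At (8, 22): MRS = 5.5.
So at (8, 22) the consumer would give up 5.5 units of h for one more unit of f.

MRS = 5.5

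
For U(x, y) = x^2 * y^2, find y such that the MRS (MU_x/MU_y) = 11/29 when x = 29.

MU_x = 2·x·y^2 and MU_y = 2·x^2·y.
MRS = MU_x/MU_y = y/x.
Substitute x = 29: MRS = y/29. Setting y/29 = 11/29 gives y = (11/29)·29 = 11.

y = 11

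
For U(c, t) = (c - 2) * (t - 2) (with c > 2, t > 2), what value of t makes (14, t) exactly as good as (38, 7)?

t = 17

U(38, 7) = 180.
Set U(14, t) = 180 and solve.
With c = 14: (14 − 2) = 12, so (t − 2) = 180/12 = 15.
So t = 2 + 15 = 17.
Check: U(14, 17) = 180.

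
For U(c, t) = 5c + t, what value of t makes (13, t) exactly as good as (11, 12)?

U(11, 12) = 67.
Set U(13, t) = 67 and solve.
5·13 + t = 67 ⇒ t = 2 ⇒ t = 2.
Check: U(13, 2) = 67.

t = 2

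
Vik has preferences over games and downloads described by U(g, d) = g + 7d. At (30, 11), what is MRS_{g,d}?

MU_g = 1, MU_d = 7, so MRS = 1/7 at every bundle.
At (30, 11): MRS = 1/7.
That is, one extra unit of g is worth 1/7 units of d at the margin.

MRS = 1/7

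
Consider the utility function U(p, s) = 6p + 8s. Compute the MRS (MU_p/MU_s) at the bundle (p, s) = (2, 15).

MU_p = 6, MU_s = 8, so MRS = 6/8 = 0.75 at every bundle.
At (2, 15): MRS = 0.75.
That is, one extra unit of p is worth 0.75 units of s at the margin.

MRS = 0.75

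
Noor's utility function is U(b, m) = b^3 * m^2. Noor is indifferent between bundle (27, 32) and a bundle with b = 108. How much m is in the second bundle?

m = 4

U(27, 32) = 20155392.
Set U(108, m) = 20155392 and solve.
With b = 108: 108^3 = 1259712, so m^2 = 20155392/1259712 = 16; taking the square root, m = 4.
Check: U(108, 4) = 20155392.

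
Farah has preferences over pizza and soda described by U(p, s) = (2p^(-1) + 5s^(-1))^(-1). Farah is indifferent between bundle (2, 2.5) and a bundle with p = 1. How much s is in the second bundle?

s = 5

U depends on (p, s) only through S = 2p^(-1) + 5s^(-1), so equal utility means equal S. At (2, 2.5): S = 3.
With p = 1: 2·1^(-1) = 2, so 5s^(-1) = 3 − 2 = 1, i.e. s^(-1) = 0.2.
Hence s = 1/0.2 = 5.
Check: U(1, 5) = 0.3333.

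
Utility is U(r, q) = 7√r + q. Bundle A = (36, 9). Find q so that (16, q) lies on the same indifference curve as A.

q = 23

U(36, 9) = 51.
Set U(16, q) = 51 and solve.
With r = 16: √16 = 4, so q = 51 − 7·4 = 23.
Check: U(16, 23) = 51.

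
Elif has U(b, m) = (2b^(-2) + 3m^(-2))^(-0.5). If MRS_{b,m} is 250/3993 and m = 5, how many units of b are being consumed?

For CES with ρ = -2, MRS = (2/3)·(m/b)^3.
Setting (2/3)·(5/b)^3 = 250/3993 gives (5/b)^3 = 125/1331, so 5/b = 5/11 and b = 11.

b = 11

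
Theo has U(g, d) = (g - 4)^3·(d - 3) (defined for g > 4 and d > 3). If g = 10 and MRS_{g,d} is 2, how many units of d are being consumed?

d = 7

MU_g = 3·(g−4)^2·(d−3), MU_d = (g−4)^3.
MRS = (3/1)·(d−3)/(g−4).
Substitute g = 10: MRS = (d − 3)/2. Setting this equal to 2 gives d − 3 = 2·2 = 4, so d = 7.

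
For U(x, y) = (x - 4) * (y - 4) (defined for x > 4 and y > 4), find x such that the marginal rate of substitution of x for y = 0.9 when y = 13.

x = 14

MU_x = (y−4), MU_y = (x−4).
MRS = (y−4)/(x−4).
Substitute y = 13: MRS = 9/(x − 4). Setting this equal to 0.9 gives x − 4 = 9/0.9 = 10, so x = 14.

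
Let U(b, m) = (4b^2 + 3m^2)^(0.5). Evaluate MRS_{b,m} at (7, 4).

For CES with ρ = 2, MRS = (4/3)·(m/b)^(-1).
At (7, 4): MRS = 7/3.
So at (7, 4) the consumer would give up 7/3 units of m for one more unit of b.

MRS = 7/3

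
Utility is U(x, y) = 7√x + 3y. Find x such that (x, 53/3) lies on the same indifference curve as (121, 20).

U(121, 20) = 137.
Set U(x, 53/3) = 137 and solve.
With y = 53/3: 7√x = 137 − 3·53/3 = 84, so √x = 12 and x = 144.
Check: U(144, 53/3) = 137.

x = 144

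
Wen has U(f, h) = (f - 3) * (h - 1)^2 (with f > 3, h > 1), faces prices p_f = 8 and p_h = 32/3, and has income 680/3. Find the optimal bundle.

f* = 11, h* = 13

MU_f = (h−1)^2, MU_h = 2·(f−3)·(h−1).
MRS = (1/2)·(h−1)/(f−3).
Tangency: set MRS = p_f/p_h = 8/(32/3) = 0.75.
So (1/2)·(h − 1)/(f − 3) = 0.75, i.e. (h − 1) = 1.5·(f − 3).
Rewrite the budget in excess-of-subsistence terms: 8·(f − 3) + (32/3)·(h − 1) = 680/3 − 8·3 − (32/3)·1 = 192.
Substituting, 24·(f − 3) = 192, so f − 3 = 8 and f* = 11.
Then h − 1 = 1.5·8 = 12, so h* = 13.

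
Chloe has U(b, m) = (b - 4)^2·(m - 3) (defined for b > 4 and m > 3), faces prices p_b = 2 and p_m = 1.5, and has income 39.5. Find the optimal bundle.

MU_b = 2·(b−4)·(m−3), MU_m = (b−4)^2.
MRS = (2/1)·(m−3)/(b−4).
Tangency: set MRS = p_b/p_m = 2/1.5 = 4/3.
So (2/1)·(m − 3)/(b − 4) = 4/3, i.e. (m − 3) = (2/3)·(b − 4).
Rewrite the budget in excess-of-subsistence terms: 2·(b − 4) + 1.5·(m − 3) = 39.5 − 2·4 − 1.5·3 = 27.
Substituting, 3·(b − 4) = 27, so b − 4 = 9 and b* = 13.
Then m − 3 = (2/3)·9 = 6, so m* = 9.

b* = 13, m* = 9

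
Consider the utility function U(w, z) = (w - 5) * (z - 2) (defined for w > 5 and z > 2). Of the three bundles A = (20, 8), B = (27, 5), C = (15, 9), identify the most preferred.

Evaluate utility at each bundle:
U(A) = 90.
U(B) = 66.
U(C) = 70.
Highest utility is A, so A ≻ C ≻ B.

Bundle A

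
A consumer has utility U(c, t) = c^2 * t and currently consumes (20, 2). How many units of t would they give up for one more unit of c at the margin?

MU_c = 2·c·t and MU_t = c^2.
MRS = MU_c/MU_t = (2/1)·t/c.
At (20, 2): MRS = 0.2.
So at (20, 2) the consumer would give up 0.2 units of t for one more unit of c.

MRS = 0.2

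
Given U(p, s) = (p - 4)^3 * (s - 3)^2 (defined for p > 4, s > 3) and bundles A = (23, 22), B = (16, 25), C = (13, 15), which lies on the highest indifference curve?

Bundle A

Evaluate utility at each bundle:
U(A) = 2476099.
U(B) = 836352.
U(C) = 104976.
Highest utility is A, so A ≻ B ≻ C.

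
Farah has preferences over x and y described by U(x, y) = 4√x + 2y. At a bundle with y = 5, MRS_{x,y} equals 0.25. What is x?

x = 16

MU_x = 4/(2√x), MU_y = 2.
MRS = 4/(2√x) ÷ 2.
MRS depends only on x: 1/√x = 0.25 ⇒ √x = 1/0.25 = 4 ⇒ x = 16.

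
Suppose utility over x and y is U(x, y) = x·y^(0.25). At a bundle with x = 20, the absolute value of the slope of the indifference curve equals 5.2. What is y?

y = 26

MU_x = y^(0.25) and MU_y = 0.25·x·y^(-0.75).
MRS = MU_x/MU_y = (4)·y/x.
Substitute x = 20: MRS = y/5. Setting y/5 = 5.2 gives y = 5.2·5 = 26.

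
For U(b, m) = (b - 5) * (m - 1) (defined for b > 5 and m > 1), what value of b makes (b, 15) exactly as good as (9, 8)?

U(9, 8) = 28.
Set U(b, 15) = 28 and solve.
With m = 15: (15 − 1) = 14, so (b − 5) = 28/14 = 2.
So b = 5 + 2 = 7.
Check: U(7, 15) = 28.

b = 7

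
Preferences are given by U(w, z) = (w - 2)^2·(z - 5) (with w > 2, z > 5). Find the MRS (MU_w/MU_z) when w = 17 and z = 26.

MU_w = 2·(w−2)·(z−5), MU_z = (w−2)^2.
MRS = (2/1)·(z−5)/(w−2).
At (17, 26): MRS = 2.8.
The indifference curve has slope −2.8 at this bundle.

MRS = 2.8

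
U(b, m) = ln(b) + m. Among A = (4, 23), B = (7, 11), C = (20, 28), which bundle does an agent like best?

Evaluate utility at each bundle:
U(A) = 24.386.
U(B) = 12.946.
U(C) = 30.996.
Highest utility is C, so C ≻ A ≻ B.

Bundle C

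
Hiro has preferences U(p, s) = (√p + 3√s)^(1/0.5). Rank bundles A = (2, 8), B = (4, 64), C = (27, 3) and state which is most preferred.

Evaluate utility at each bundle:
U(A) = 98.000.
U(B) = 676.000.
U(C) = 108.000.
Highest utility is B, so B ≻ C ≻ A.

Bundle B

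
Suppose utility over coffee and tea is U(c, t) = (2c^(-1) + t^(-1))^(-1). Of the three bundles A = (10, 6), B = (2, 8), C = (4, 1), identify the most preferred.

Bundle A

Evaluate utility at each bundle:
U(A) = 2.727.
U(B) = 0.889.
U(C) = 0.667.
Highest utility is A, so A ≻ B ≻ C.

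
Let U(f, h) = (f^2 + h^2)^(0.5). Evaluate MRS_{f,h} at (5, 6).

For CES with ρ = 2, MRS = (h/f)^(-1).
At (5, 6): MRS = 5/6.
The indifference curve has slope −5/6 at this bundle.

MRS = 5/6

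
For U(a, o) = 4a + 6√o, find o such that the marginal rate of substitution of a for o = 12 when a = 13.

o = 81

MU_a = 4, MU_o = 6/(2√o).
MRS = 4 ÷ (6/(2√o)).
MRS depends only on o: (4/3)·√o = 12 ⇒ √o = 12/(4/3) = 9 ⇒ o = 81.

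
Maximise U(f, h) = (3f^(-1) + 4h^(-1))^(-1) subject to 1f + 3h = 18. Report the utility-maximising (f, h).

f* = 6, h* = 4

For CES with ρ = -1, MRS = (3/4)·(h/f)^2.
Tangency: set MRS = p_f/p_h = 1/3.
So (h/f)^2 = 4/9; taking the square root, h/f = 2/3, i.e. h = (2/3)·f.
Substitute into the budget 1·f + 3·h = 18: 3·f = 18, so f* = 6 and h* = (2/3)·6 = 4.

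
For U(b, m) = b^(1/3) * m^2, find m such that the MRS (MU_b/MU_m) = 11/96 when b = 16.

MU_b = 1/3·b^(-2/3)·m^2 and MU_m = 2·b^(1/3)·m.
MRS = MU_b/MU_m = (1/6)·m/b.
Substitute b = 16: MRS = m/96. Setting m/96 = 11/96 gives m = (11/96)·96 = 11.

m = 11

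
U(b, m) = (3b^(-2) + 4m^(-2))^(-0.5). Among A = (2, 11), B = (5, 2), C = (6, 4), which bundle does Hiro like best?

Bundle C

Evaluate utility at each bundle:
U(A) = 1.130.
U(B) = 0.945.
U(C) = 1.732.
Highest utility is C, so C ≻ A ≻ B.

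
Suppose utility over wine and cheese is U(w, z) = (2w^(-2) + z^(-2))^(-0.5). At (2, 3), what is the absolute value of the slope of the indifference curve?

MRS = 6.75

For CES with ρ = -2, MRS = (2/1)·(z/w)^3.
At (2, 3): MRS = 6.75.
The indifference curve has slope −6.75 at this bundle.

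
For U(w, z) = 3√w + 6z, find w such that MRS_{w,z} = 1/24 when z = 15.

MU_w = 3/(2√w), MU_z = 6.
MRS = 3/(2√w) ÷ 6.
MRS depends only on w: 0.25/√w = 1/24 ⇒ √w = 0.25/(1/24) = 6 ⇒ w = 36.

w = 36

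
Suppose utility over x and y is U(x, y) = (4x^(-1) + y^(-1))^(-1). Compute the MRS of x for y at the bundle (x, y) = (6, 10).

For CES with ρ = -1, MRS = (4/1)·(y/x)^2.
At (6, 10): MRS = 100/9.
So at (6, 10) the consumer would give up 100/9 units of y for one more unit of x.

MRS = 100/9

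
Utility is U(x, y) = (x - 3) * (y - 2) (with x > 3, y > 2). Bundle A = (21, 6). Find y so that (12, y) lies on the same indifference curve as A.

y = 10

U(21, 6) = 72.
Set U(12, y) = 72 and solve.
With x = 12: (12 − 3) = 9, so (y − 2) = 72/9 = 8.
So y = 2 + 8 = 10.
Check: U(12, 10) = 72.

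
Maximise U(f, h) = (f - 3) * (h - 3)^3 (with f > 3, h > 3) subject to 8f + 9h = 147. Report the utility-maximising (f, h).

f* = 6, h* = 11

MU_f = (h−3)^3, MU_h = 3·(f−3)·(h−3)^2.
MRS = (1/3)·(h−3)/(f−3).
Tangency: set MRS = p_f/p_h = 8/9.
So (1/3)·(h − 3)/(f − 3) = 8/9, i.e. (h − 3) = (8/3)·(f − 3).
Rewrite the budget in excess-of-subsistence terms: 8·(f − 3) + 9·(h − 3) = 147 − 8·3 − 9·3 = 96.
Substituting, 32·(f − 3) = 96, so f − 3 = 3 and f* = 6.
Then h − 3 = (8/3)·3 = 8, so h* = 11.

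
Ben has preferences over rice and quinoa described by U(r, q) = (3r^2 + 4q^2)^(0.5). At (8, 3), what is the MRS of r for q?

MRS = 2

For CES with ρ = 2, MRS = (3/4)·(q/r)^(-1).
At (8, 3): MRS = 2.
The indifference curve has slope −2 at this bundle.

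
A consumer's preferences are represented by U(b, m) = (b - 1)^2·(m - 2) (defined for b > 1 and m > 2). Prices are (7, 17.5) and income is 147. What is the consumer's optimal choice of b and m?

b* = 11, m* = 4

MU_b = 2·(b−1)·(m−2), MU_m = (b−1)^2.
MRS = (2/1)·(m−2)/(b−1).
Tangency: set MRS = p_b/p_m = 7/17.5 = 0.4.
So (2/1)·(m − 2)/(b − 1) = 0.4, i.e. (m − 2) = 0.2·(b − 1).
Rewrite the budget in excess-of-subsistence terms: 7·(b − 1) + 17.5·(m − 2) = 147 − 7·1 − 17.5·2 = 105.
Substituting, 10.5·(b − 1) = 105, so b − 1 = 10 and b* = 11.
Then m − 2 = 0.2·10 = 2, so m* = 4.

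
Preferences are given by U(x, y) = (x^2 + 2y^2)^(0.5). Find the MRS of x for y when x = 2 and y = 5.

MRS = 0.2

For CES with ρ = 2, MRS = (1/2)·(y/x)^(-1).
At (2, 5): MRS = 0.2.
So at (2, 5) the consumer would give up 0.2 units of y for one more unit of x.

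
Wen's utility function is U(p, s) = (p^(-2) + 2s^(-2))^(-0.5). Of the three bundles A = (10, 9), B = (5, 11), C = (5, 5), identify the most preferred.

Bundle A

Evaluate utility at each bundle:
U(A) = 5.369.
U(B) = 4.206.
U(C) = 2.887.
Highest utility is A, so A ≻ B ≻ C.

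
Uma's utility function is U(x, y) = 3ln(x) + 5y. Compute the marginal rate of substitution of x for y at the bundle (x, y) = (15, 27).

MU_x = 3/x, MU_y = 5.
MRS = 3/x ÷ 5.
At (15, 27): MRS = 1/25.
So at (15, 27) the consumer would give up 1/25 units of y for one more unit of x.

MRS = 1/25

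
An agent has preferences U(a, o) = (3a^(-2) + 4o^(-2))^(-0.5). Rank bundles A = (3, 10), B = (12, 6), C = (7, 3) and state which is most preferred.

Evaluate utility at each bundle:
U(A) = 1.637.
U(B) = 2.753.
U(C) = 1.406.
Highest utility is B, so B ≻ A ≻ C.

Bundle B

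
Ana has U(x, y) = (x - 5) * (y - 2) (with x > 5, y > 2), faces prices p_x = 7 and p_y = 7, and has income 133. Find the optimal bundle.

MU_x = (y−2), MU_y = (x−5).
MRS = (y−2)/(x−5).
Tangency: set MRS = p_x/p_y = 7/7 = 1.
So (y − 2)/(x − 5) = 1, i.e. (y − 2) = (x − 5).
Rewrite the budget in excess-of-subsistence terms: 7·(x − 5) + 7·(y − 2) = 133 − 7·5 − 7·2 = 84.
Substituting, 14·(x − 5) = 84, so x − 5 = 6 and x* = 11.
Then y − 2 = 6, so y* = 8.

x* = 11, y* = 8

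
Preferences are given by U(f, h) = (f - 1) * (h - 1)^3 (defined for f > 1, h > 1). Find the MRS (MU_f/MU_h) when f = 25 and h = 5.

MRS = 1/18

MU_f = (h−1)^3, MU_h = 3·(f−1)·(h−1)^2.
MRS = (1/3)·(h−1)/(f−1).
At (25, 5): MRS = 1/18.
So at (25, 5) the consumer would give up 1/18 units of h for one more unit of f.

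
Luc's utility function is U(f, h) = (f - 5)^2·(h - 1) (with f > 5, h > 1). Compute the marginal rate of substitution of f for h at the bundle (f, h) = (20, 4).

MRS = 0.4

MU_f = 2·(f−5)·(h−1), MU_h = (f−5)^2.
MRS = (2/1)·(h−1)/(f−5).
At (20, 4): MRS = 0.4.
That is, one extra unit of f is worth 0.4 units of h at the margin.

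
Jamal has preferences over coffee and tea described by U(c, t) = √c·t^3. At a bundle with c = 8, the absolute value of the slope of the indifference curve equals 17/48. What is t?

t = 17

MU_c = 0.5·c^(-0.5)·t^3 and MU_t = 3·√c·t^2.
MRS = MU_c/MU_t = (1/6)·t/c.
Substitute c = 8: MRS = t/48. Setting t/48 = 17/48 gives t = (17/48)·48 = 17.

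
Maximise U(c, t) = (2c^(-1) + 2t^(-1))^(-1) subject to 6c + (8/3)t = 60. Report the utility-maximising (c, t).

For CES with ρ = -1, MRS = (t/c)^2.
Tangency: set MRS = p_c/p_t = 6/(8/3) = 2.25.
So (t/c)^2 = 2.25; taking the square root, t/c = 1.5, i.e. t = 1.5·c.
Substitute into the budget 6·c + (8/3)·t = 60: 10·c = 60, so c* = 6 and t* = 1.5·6 = 9.

c* = 6, t* = 9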